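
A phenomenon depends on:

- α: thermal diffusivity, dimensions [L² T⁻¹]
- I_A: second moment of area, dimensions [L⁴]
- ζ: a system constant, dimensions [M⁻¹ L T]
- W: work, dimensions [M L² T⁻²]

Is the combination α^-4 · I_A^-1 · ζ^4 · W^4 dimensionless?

yes

Sum the exponent of each base dimension across the product:
  M: −4·[α]_M − [I_A]_M + 4·[ζ]_M + 4·[W]_M = −4·(0) − (0) + 4·(-1) + 4·(1) = 0
  L: −4·[α]_L − [I_A]_L + 4·[ζ]_L + 4·[W]_L = −4·(2) − (4) + 4·(1) + 4·(2) = 0
  T: −4·[α]_T − [I_A]_T + 4·[ζ]_T + 4·[W]_T = −4·(-1) − (0) + 4·(1) + 4·(-2) = 0
All base exponents vanish — dimensionless.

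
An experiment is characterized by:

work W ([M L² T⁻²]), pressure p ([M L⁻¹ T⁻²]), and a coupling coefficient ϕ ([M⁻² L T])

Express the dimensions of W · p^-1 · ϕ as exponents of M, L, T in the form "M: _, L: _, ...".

Collect each base-dimension exponent across the product:
  M: (1) − (1) + (-2) = -2
  L: (2) − (-1) + (1) = 4
  T: (-2) − (-2) + (1) = 1
So the dimensions are [M⁻² L⁴ T].

M: -2, L: 4, T: 1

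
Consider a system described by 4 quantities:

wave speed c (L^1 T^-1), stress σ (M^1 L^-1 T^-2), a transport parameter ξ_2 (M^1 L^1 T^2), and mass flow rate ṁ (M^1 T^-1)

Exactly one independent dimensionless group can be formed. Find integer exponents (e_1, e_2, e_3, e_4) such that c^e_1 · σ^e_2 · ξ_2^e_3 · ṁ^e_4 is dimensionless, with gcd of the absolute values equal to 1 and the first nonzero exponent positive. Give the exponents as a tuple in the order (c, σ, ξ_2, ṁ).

(1, 2, 1, -3)

M: e_1·(0) + e_2·(1) + e_3·(1) + e_4·(1) = 0
L: e_1·(1) + e_2·(-1) + e_3·(1) + e_4·(0) = 0
T: e_1·(-1) + e_2·(-2) + e_3·(2) + e_4·(-1) = 0
Solving this homogeneous linear system for the smallest-integer solution (first nonzero entry positive) gives (1, 2, 1, -3).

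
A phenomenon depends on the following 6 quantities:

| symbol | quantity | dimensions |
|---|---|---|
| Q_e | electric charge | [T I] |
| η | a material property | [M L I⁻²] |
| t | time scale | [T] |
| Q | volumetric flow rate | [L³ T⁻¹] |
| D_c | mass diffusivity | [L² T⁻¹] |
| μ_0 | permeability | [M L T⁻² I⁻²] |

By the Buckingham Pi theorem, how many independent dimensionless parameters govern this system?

There are 6 variables and 4 base dimensions (M, L, T, I).
The dimension matrix has rank 4.
Independent dimensionless groups: 6 − 4 = 2.

2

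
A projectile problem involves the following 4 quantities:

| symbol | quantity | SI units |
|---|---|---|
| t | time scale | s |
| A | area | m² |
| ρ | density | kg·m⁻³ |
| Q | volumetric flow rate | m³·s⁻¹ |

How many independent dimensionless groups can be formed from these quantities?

1

There are 4 variables and 3 base dimensions (M, L, T).
The dimension matrix has rank 3.
Independent dimensionless groups: 4 − 3 = 1.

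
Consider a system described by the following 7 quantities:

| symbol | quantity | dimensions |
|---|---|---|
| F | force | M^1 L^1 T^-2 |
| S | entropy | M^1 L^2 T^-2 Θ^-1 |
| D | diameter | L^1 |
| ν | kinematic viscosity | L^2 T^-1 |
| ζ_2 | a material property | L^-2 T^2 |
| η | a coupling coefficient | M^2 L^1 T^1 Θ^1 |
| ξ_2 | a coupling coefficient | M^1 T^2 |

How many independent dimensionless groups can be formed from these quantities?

3

There are 7 variables and 4 base dimensions (M, L, T, Θ).
The dimension matrix has rank 4.
Independent dimensionless groups: 7 − 4 = 3.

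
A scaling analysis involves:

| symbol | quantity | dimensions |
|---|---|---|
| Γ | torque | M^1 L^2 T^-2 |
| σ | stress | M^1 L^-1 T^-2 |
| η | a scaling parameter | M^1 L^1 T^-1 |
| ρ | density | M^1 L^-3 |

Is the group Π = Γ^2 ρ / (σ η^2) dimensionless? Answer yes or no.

yes

Sum the exponent of each base dimension across the product:
  M: 2·[Γ]_M − [σ]_M − 2·[η]_M + [ρ]_M = 2·(1) − (1) − 2·(1) + (1) = 0
  L: 2·[Γ]_L − [σ]_L − 2·[η]_L + [ρ]_L = 2·(2) − (-1) − 2·(1) + (-3) = 0
  T: 2·[Γ]_T − [σ]_T − 2·[η]_T + [ρ]_T = 2·(-2) − (-2) − 2·(-1) + (0) = 0
All base exponents vanish — dimensionless.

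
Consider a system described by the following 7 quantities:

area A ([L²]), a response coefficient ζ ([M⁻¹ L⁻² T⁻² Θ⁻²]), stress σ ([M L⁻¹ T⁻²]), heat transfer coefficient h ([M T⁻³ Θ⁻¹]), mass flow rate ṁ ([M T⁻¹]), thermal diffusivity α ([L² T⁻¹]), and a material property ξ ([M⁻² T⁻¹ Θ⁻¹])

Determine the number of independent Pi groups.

There are 7 variables and 4 base dimensions (M, L, T, Θ).
The dimension matrix has rank 4.
Independent dimensionless groups: 7 − 4 = 3.

3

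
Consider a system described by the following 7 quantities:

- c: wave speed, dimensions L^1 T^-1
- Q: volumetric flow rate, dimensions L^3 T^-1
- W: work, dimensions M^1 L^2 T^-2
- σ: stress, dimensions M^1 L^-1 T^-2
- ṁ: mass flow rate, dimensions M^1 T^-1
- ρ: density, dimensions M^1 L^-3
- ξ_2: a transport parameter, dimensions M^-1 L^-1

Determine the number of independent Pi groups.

4

There are 7 variables and 3 base dimensions (M, L, T).
The dimension matrix has rank 3.
Independent dimensionless groups: 7 − 3 = 4.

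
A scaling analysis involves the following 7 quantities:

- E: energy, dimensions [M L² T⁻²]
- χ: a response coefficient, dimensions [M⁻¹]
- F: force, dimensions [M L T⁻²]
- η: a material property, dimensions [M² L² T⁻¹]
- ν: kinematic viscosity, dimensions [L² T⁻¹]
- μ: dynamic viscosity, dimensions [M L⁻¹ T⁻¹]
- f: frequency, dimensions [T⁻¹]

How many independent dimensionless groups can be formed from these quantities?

There are 7 variables and 3 base dimensions (M, L, T).
The dimension matrix has rank 3.
Independent dimensionless groups: 7 − 3 = 4.

4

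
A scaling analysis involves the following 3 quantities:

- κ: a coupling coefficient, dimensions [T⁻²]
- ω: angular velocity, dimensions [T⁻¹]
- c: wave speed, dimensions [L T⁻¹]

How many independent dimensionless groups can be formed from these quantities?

There are 3 variables and 2 base dimensions (L, T).
The dimension matrix has rank 2.
Independent dimensionless groups: 3 − 2 = 1.

1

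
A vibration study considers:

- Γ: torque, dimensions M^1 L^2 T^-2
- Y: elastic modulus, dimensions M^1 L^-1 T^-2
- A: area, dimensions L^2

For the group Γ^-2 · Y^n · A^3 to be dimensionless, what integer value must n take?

2

Balance the M exponent: (1)·n from Y, plus −2·(1) + 3·(0) = -2 from the rest, must sum to zero.
n − 2 = 0, so n = 2.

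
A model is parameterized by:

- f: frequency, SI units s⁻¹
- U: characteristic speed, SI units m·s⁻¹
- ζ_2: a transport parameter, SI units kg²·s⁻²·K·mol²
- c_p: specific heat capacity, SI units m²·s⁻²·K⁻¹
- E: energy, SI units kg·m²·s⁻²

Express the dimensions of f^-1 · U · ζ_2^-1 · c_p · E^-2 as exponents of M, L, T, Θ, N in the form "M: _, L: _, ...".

Collect each base-dimension exponent across the product:
  M: −(0) + (0) − (2) + (0) − 2·(1) = -4
  L: −(0) + (1) − (0) + (2) − 2·(2) = -1
  T: −(-1) + (-1) − (-2) + (-2) − 2·(-2) = 4
  Θ: −(0) + (0) − (1) + (-1) − 2·(0) = -2
  N: −(0) + (0) − (2) + (0) − 2·(0) = -2
So the dimensions are [M⁻⁴ L⁻¹ T⁴ Θ⁻² N⁻²].

M: -4, L: -1, T: 4, Θ: -2, N: -2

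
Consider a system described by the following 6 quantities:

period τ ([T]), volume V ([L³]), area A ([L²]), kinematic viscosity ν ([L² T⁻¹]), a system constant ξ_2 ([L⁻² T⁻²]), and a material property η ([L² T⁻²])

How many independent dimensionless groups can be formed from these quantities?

4

There are 6 variables and 2 base dimensions (L, T).
The dimension matrix has rank 2.
Independent dimensionless groups: 6 − 2 = 4.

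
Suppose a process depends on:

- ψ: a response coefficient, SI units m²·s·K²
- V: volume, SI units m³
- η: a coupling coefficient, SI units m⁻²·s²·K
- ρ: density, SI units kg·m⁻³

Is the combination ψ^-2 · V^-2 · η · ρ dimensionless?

no

Sum the exponent of each base dimension across the product:
  M: −2·[ψ]_M − 2·[V]_M + [η]_M + [ρ]_M = −2·(0) − 2·(0) + (0) + (1) = 1
  L: −2·[ψ]_L − 2·[V]_L + [η]_L + [ρ]_L = −2·(2) − 2·(3) + (-2) + (-3) = -15
  T: −2·[ψ]_T − 2·[V]_T + [η]_T + [ρ]_T = −2·(1) − 2·(0) + (2) + (0) = 0
  Θ: −2·[ψ]_Θ − 2·[V]_Θ + [η]_Θ + [ρ]_Θ = −2·(2) − 2·(0) + (1) + (0) = -3
Net dimensions [M L⁻¹⁵ Θ⁻³] ≠ [1] — not dimensionless.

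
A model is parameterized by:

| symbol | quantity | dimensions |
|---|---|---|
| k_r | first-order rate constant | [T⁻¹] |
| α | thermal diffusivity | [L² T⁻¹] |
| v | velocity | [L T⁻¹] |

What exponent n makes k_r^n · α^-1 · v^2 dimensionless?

Balance the T exponent: (-1)·n from k_r, plus −(-1) + 2·(-1) = -1 from the rest, must sum to zero.
−n − 1 = 0, so n = -1.

-1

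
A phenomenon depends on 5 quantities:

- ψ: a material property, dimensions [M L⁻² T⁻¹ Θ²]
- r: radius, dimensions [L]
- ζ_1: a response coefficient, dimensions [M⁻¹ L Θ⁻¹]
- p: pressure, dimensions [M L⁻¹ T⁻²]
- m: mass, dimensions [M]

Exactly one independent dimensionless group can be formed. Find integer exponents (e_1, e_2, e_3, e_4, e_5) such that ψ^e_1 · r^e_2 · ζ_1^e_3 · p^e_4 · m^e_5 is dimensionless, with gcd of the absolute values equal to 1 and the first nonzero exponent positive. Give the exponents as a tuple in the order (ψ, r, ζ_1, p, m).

(2, -1, 4, -1, 3)

M: e_1·(1) + e_2·(0) + e_3·(-1) + e_4·(1) + e_5·(1) = 0
L: e_1·(-2) + e_2·(1) + e_3·(1) + e_4·(-1) + e_5·(0) = 0
T: e_1·(-1) + e_2·(0) + e_3·(0) + e_4·(-2) + e_5·(0) = 0
Θ: e_1·(2) + e_2·(0) + e_3·(-1) + e_4·(0) + e_5·(0) = 0
Solving this homogeneous linear system for the smallest-integer solution (first nonzero entry positive) gives (2, -1, 4, -1, 3).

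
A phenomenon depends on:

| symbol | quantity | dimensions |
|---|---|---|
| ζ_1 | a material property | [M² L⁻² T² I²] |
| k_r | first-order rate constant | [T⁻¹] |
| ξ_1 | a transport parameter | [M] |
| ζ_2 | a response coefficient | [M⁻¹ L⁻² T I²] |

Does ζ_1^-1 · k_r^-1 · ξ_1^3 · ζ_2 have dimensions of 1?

yes

Sum the exponent of each base dimension across the product:
  M: −[ζ_1]_M − [k_r]_M + 3·[ξ_1]_M + [ζ_2]_M = −(2) − (0) + 3·(1) + (-1) = 0
  L: −[ζ_1]_L − [k_r]_L + 3·[ξ_1]_L + [ζ_2]_L = −(-2) − (0) + 3·(0) + (-2) = 0
  T: −[ζ_1]_T − [k_r]_T + 3·[ξ_1]_T + [ζ_2]_T = −(2) − (-1) + 3·(0) + (1) = 0
  I: −[ζ_1]_I − [k_r]_I + 3·[ξ_1]_I + [ζ_2]_I = −(2) − (0) + 3·(0) + (2) = 0
All base exponents vanish — dimensionless.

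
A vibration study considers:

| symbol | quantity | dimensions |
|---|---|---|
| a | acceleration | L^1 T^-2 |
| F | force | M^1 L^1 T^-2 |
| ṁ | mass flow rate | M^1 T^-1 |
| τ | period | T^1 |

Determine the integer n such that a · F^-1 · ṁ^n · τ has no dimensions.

Balance the M exponent: (1)·n from ṁ, plus (0) − (1) + (0) = -1 from the rest, must sum to zero.
n − 1 = 0, so n = 1.

1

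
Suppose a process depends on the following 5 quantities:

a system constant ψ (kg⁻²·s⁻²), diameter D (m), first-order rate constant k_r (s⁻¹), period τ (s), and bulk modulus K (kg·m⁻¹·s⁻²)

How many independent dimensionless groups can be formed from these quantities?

2

There are 5 variables and 3 base dimensions (M, L, T).
The dimension matrix has rank 3.
Independent dimensionless groups: 5 − 3 = 2.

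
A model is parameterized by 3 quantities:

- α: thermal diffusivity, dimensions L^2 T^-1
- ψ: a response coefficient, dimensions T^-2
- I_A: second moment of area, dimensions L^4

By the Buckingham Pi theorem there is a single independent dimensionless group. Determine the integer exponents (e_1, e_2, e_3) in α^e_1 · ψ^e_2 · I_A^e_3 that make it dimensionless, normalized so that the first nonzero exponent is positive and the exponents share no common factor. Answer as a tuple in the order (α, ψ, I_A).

(2, -1, -1)

L: e_1·(2) + e_2·(0) + e_3·(4) = 0
T: e_1·(-1) + e_2·(-2) + e_3·(0) = 0
Solving this homogeneous linear system for the smallest-integer solution (first nonzero entry positive) gives (2, -1, -1).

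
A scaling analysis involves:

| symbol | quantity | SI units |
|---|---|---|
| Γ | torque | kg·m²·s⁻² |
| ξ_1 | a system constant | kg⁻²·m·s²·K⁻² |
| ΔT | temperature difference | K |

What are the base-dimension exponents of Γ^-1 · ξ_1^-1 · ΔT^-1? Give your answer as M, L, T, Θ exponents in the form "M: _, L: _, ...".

M: 1, L: -3, T: 0, Θ: 1

Collect each base-dimension exponent across the product:
  M: −(1) − (-2) − (0) = 1
  L: −(2) − (1) − (0) = -3
  T: −(-2) − (2) − (0) = 0
  Θ: −(0) − (-2) − (1) = 1
So the dimensions are [M L⁻³ Θ].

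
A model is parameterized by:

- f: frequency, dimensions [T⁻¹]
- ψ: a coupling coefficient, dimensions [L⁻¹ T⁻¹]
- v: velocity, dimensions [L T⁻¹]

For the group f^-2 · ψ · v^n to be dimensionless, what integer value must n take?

Balance the L exponent: (1)·n from v, plus −2·(0) + (-1) = -1 from the rest, must sum to zero.
n − 1 = 0, so n = 1.

1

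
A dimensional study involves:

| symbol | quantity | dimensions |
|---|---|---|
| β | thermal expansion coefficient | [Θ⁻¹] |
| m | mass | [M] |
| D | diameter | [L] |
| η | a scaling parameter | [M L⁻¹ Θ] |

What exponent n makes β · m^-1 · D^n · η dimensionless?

Balance the L exponent: (1)·n from D, plus (0) − (0) + (-1) = -1 from the rest, must sum to zero.
n − 1 = 0, so n = 1.

1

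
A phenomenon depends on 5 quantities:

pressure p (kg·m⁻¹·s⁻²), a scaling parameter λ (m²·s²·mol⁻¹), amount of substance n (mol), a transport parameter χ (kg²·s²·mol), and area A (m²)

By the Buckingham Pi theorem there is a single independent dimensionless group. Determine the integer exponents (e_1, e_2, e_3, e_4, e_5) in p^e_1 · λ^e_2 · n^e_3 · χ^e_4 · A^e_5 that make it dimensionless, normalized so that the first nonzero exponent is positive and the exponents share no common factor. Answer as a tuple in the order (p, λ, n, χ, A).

M: e_1·(1) + e_2·(0) + e_3·(0) + e_4·(2) + e_5·(0) = 0
L: e_1·(-1) + e_2·(2) + e_3·(0) + e_4·(0) + e_5·(2) = 0
T: e_1·(-2) + e_2·(2) + e_3·(0) + e_4·(2) + e_5·(0) = 0
N: e_1·(0) + e_2·(-1) + e_3·(1) + e_4·(1) + e_5·(0) = 0
Solving this homogeneous linear system for the smallest-integer solution (first nonzero entry positive) gives (2, 3, 4, -1, -2).

(2, 3, 4, -1, -2)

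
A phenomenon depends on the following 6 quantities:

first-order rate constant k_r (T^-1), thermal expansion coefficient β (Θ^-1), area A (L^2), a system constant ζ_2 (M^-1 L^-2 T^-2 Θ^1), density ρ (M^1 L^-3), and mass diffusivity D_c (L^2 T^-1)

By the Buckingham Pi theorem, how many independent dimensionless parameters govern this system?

There are 6 variables and 4 base dimensions (M, L, T, Θ).
The dimension matrix has rank 4.
Independent dimensionless groups: 6 − 4 = 2.

2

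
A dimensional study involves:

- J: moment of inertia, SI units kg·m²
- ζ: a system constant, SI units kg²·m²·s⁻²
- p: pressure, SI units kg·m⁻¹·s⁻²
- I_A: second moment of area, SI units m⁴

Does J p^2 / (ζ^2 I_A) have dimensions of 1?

Sum the exponent of each base dimension across the product:
  M: [J]_M − 2·[ζ]_M + 2·[p]_M − [I_A]_M = (1) − 2·(2) + 2·(1) − (0) = -1
  L: [J]_L − 2·[ζ]_L + 2·[p]_L − [I_A]_L = (2) − 2·(2) + 2·(-1) − (4) = -8
  T: [J]_T − 2·[ζ]_T + 2·[p]_T − [I_A]_T = (0) − 2·(-2) + 2·(-2) − (0) = 0
Net dimensions [M⁻¹ L⁻⁸] ≠ [1] — not dimensionless.

no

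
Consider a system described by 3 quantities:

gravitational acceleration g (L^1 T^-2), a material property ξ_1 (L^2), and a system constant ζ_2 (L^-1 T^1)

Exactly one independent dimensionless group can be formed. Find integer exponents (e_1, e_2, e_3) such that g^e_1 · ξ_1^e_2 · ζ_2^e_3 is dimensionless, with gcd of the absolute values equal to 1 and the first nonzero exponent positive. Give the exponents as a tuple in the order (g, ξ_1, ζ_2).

L: e_1·(1) + e_2·(2) + e_3·(-1) = 0
T: e_1·(-2) + e_2·(0) + e_3·(1) = 0
Solving this homogeneous linear system for the smallest-integer solution (first nonzero entry positive) gives (2, 1, 4).

(2, 1, 4)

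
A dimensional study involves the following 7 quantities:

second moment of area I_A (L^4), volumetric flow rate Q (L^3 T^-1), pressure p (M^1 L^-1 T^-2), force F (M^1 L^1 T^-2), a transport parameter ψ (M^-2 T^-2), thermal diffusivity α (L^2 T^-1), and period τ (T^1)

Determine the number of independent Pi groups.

There are 7 variables and 3 base dimensions (M, L, T).
The dimension matrix has rank 3.
Independent dimensionless groups: 7 − 3 = 4.

4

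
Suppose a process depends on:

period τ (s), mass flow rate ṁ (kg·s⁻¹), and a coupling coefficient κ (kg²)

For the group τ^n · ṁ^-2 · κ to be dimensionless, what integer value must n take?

Balance the T exponent: (1)·n from τ, plus −2·(-1) + (0) = 2 from the rest, must sum to zero.
n + 2 = 0, so n = -2.

-2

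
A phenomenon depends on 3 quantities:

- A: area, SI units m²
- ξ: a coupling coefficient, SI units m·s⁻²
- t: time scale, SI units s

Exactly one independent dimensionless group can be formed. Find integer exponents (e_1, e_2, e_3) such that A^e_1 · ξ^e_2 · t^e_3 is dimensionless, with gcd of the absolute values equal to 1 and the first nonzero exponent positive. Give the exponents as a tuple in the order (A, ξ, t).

(1, -2, -4)

L: e_1·(2) + e_2·(1) + e_3·(0) = 0
T: e_1·(0) + e_2·(-2) + e_3·(1) = 0
Solving this homogeneous linear system for the smallest-integer solution (first nonzero entry positive) gives (1, -2, -4).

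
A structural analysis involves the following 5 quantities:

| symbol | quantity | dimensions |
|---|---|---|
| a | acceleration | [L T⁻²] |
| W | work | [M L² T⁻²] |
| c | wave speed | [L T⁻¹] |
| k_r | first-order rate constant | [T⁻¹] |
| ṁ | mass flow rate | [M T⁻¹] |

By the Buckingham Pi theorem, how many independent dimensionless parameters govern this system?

2

There are 5 variables and 3 base dimensions (M, L, T).
The dimension matrix has rank 3.
Independent dimensionless groups: 5 − 3 = 2.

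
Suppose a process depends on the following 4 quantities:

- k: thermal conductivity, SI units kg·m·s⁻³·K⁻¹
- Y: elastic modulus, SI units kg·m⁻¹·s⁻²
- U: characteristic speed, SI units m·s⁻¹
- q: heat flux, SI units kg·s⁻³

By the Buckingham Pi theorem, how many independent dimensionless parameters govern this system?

1

There are 4 variables and 4 base dimensions (M, L, T, Θ).
The dimension matrix has rank 3 (less than 4: the dimension vectors are linearly dependent).
Independent dimensionless groups: 4 − 3 = 1.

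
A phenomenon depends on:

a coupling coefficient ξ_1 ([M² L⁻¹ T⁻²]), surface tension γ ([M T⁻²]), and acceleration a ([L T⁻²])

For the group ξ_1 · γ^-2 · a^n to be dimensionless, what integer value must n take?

1

Balance the L exponent: (1)·n from a, plus (-1) − 2·(0) = -1 from the rest, must sum to zero.
n − 1 = 0, so n = 1.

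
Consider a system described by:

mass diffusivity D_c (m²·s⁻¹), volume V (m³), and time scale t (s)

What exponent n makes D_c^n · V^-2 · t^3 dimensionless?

Balance the L exponent: (2)·n from D_c, plus −2·(3) + 3·(0) = -6 from the rest, must sum to zero.
2n − 6 = 0, so n = 3.

3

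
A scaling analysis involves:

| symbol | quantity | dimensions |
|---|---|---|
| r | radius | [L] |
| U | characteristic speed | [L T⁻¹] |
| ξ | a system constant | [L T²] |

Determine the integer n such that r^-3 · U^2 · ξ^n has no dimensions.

Balance the L exponent: (1)·n from ξ, plus −3·(1) + 2·(1) = -1 from the rest, must sum to zero.
n − 1 = 0, so n = 1.

1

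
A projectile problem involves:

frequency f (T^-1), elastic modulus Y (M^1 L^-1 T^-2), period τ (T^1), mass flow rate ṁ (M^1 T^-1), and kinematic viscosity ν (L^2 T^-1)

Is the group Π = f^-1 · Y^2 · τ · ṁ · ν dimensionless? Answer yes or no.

no

Sum the exponent of each base dimension across the product:
  M: −[f]_M + 2·[Y]_M + [τ]_M + [ṁ]_M + [ν]_M = −(0) + 2·(1) + (0) + (1) + (0) = 3
  L: −[f]_L + 2·[Y]_L + [τ]_L + [ṁ]_L + [ν]_L = −(0) + 2·(-1) + (0) + (0) + (2) = 0
  T: −[f]_T + 2·[Y]_T + [τ]_T + [ṁ]_T + [ν]_T = −(-1) + 2·(-2) + (1) + (-1) + (-1) = -4
Net dimensions [M³ T⁻⁴] ≠ [1] — not dimensionless.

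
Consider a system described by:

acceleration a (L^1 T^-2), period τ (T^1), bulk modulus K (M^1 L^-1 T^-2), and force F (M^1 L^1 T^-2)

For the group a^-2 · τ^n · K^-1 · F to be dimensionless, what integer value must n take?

Balance the T exponent: (1)·n from τ, plus −2·(-2) − (-2) + (-2) = 4 from the rest, must sum to zero.
n + 4 = 0, so n = -4.

-4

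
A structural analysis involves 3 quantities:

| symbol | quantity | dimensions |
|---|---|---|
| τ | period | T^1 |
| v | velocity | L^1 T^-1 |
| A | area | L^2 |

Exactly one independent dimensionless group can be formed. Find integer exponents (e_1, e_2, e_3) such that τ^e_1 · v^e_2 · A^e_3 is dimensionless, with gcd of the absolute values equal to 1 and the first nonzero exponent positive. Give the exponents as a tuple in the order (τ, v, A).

(2, 2, -1)

L: e_1·(0) + e_2·(1) + e_3·(2) = 0
T: e_1·(1) + e_2·(-1) + e_3·(0) = 0
Solving this homogeneous linear system for the smallest-integer solution (first nonzero entry positive) gives (2, 2, -1).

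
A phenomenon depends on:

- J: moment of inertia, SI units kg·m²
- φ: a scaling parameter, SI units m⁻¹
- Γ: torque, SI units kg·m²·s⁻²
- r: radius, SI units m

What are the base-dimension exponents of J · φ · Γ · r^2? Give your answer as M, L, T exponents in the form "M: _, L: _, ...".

M: 2, L: 5, T: -2

Collect each base-dimension exponent across the product:
  M: (1) + (0) + (1) + 2·(0) = 2
  L: (2) + (-1) + (2) + 2·(1) = 5
  T: (0) + (0) + (-2) + 2·(0) = -2
So the dimensions are [M² L⁵ T⁻²].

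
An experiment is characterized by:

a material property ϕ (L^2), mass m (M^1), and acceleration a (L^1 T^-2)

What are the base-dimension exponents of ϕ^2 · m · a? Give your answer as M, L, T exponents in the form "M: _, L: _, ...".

M: 1, L: 5, T: -2

Collect each base-dimension exponent across the product:
  M: 2·(0) + (1) + (0) = 1
  L: 2·(2) + (0) + (1) = 5
  T: 2·(0) + (0) + (-2) = -2
So the dimensions are [M L⁵ T⁻²].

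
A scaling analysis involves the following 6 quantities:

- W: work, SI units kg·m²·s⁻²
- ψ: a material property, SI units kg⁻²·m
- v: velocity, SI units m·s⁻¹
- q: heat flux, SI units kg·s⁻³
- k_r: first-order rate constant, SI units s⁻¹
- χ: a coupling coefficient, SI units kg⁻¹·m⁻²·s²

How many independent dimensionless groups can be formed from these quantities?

There are 6 variables and 3 base dimensions (M, L, T).
The dimension matrix has rank 3.
Independent dimensionless groups: 6 − 3 = 3.

3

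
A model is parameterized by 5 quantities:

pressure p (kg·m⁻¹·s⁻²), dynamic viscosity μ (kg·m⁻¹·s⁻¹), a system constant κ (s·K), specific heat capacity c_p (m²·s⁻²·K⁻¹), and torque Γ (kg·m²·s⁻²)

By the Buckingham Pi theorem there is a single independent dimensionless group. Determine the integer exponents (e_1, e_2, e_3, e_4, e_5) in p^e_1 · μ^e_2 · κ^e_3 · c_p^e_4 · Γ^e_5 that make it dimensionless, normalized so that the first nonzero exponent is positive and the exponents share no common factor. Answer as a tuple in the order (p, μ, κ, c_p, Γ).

(1, -3, -3, -3, 2)

M: e_1·(1) + e_2·(1) + e_3·(0) + e_4·(0) + e_5·(1) = 0
L: e_1·(-1) + e_2·(-1) + e_3·(0) + e_4·(2) + e_5·(2) = 0
T: e_1·(-2) + e_2·(-1) + e_3·(1) + e_4·(-2) + e_5·(-2) = 0
Θ: e_1·(0) + e_2·(0) + e_3·(1) + e_4·(-1) + e_5·(0) = 0
Solving this homogeneous linear system for the smallest-integer solution (first nonzero entry positive) gives (1, -3, -3, -3, 2).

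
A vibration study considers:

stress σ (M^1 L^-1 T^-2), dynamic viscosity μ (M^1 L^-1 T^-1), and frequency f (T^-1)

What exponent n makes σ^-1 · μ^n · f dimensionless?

1

Balance the M exponent: (1)·n from μ, plus −(1) + (0) = -1 from the rest, must sum to zero.
n − 1 = 0, so n = 1.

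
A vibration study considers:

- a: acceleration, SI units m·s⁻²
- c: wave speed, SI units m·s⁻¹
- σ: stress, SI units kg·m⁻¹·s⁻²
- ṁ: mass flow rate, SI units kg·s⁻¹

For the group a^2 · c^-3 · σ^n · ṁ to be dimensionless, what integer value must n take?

Balance the M exponent: (1)·n from σ, plus 2·(0) − 3·(0) + (1) = 1 from the rest, must sum to zero.
n + 1 = 0, so n = -1.

-1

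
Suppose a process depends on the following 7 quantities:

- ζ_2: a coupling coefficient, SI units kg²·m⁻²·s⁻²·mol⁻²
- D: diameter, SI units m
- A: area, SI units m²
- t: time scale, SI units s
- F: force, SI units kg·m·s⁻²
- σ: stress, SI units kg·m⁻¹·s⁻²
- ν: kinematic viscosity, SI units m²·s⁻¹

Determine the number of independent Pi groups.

There are 7 variables and 4 base dimensions (M, L, T, N).
The dimension matrix has rank 4.
Independent dimensionless groups: 7 − 4 = 3.

3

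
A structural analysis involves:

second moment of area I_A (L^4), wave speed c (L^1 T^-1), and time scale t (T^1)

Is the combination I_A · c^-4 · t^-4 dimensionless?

yes

Sum the exponent of each base dimension across the product:
  M: [I_A]_M − 4·[c]_M − 4·[t]_M = (0) − 4·(0) − 4·(0) = 0
  L: [I_A]_L − 4·[c]_L − 4·[t]_L = (4) − 4·(1) − 4·(0) = 0
  T: [I_A]_T − 4·[c]_T − 4·[t]_T = (0) − 4·(-1) − 4·(1) = 0
All base exponents vanish — dimensionless.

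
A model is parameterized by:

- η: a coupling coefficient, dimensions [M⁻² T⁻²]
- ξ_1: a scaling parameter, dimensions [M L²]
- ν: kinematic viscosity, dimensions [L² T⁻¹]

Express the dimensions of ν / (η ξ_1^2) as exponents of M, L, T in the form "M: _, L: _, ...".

Collect each base-dimension exponent across the product:
  M: −(-2) − 2·(1) + (0) = 0
  L: −(0) − 2·(2) + (2) = -2
  T: −(-2) − 2·(0) + (-1) = 1
So the dimensions are [L⁻² T].

M: 0, L: -2, T: 1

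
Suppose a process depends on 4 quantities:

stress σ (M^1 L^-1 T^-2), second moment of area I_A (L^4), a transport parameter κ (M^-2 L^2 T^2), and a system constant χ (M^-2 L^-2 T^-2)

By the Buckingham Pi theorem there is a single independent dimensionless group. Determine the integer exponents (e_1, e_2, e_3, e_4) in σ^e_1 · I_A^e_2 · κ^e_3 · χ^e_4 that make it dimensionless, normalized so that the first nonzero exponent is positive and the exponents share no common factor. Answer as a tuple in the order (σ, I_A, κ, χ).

M: e_1·(1) + e_2·(0) + e_3·(-2) + e_4·(-2) = 0
L: e_1·(-1) + e_2·(4) + e_3·(2) + e_4·(-2) = 0
T: e_1·(-2) + e_2·(0) + e_3·(2) + e_4·(-2) = 0
Solving this homogeneous linear system for the smallest-integer solution (first nonzero entry positive) gives (4, -1, 3, -1).

(4, -1, 3, -1)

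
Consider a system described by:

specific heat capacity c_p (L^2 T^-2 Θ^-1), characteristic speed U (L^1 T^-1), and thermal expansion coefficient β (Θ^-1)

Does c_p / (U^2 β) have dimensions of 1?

Sum the exponent of each base dimension across the product:
  M: [c_p]_M − 2·[U]_M − [β]_M = (0) − 2·(0) − (0) = 0
  L: [c_p]_L − 2·[U]_L − [β]_L = (2) − 2·(1) − (0) = 0
  T: [c_p]_T − 2·[U]_T − [β]_T = (-2) − 2·(-1) − (0) = 0
  Θ: [c_p]_Θ − 2·[U]_Θ − [β]_Θ = (-1) − 2·(0) − (-1) = 0
All base exponents vanish — dimensionless.

yes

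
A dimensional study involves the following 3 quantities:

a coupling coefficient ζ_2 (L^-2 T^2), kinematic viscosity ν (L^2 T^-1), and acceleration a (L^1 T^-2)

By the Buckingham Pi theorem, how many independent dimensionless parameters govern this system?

1

There are 3 variables and 2 base dimensions (L, T).
The dimension matrix has rank 2.
Independent dimensionless groups: 3 − 2 = 1.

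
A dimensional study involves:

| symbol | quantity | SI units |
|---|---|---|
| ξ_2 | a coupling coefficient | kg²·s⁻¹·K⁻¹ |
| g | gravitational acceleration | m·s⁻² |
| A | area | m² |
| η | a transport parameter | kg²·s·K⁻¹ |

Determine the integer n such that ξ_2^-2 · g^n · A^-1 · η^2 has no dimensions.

Balance the L exponent: (1)·n from g, plus −2·(0) − (2) + 2·(0) = -2 from the rest, must sum to zero.
n − 2 = 0, so n = 2.

2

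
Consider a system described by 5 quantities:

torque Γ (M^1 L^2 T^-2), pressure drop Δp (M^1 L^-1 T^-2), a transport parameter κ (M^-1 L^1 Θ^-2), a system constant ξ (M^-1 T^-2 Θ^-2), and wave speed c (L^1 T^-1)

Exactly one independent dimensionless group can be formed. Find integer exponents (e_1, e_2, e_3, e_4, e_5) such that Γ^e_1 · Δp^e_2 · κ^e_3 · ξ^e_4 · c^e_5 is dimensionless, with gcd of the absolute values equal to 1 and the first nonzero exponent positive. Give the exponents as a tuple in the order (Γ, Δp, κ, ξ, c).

M: e_1·(1) + e_2·(1) + e_3·(-1) + e_4·(-1) + e_5·(0) = 0
L: e_1·(2) + e_2·(-1) + e_3·(1) + e_4·(0) + e_5·(1) = 0
T: e_1·(-2) + e_2·(-2) + e_3·(0) + e_4·(-2) + e_5·(-1) = 0
Θ: e_1·(0) + e_2·(0) + e_3·(-2) + e_4·(-2) + e_5·(0) = 0
Solving this homogeneous linear system for the smallest-integer solution (first nonzero entry positive) gives (1, -1, -1, 1, -2).

(1, -1, -1, 1, -2)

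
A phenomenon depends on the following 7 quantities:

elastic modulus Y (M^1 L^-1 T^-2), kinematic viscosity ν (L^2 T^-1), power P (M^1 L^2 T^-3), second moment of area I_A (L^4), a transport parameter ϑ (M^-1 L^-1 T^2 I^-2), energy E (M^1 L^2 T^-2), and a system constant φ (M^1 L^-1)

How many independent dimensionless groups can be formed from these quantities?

3

There are 7 variables and 4 base dimensions (M, L, T, I).
The dimension matrix has rank 4.
Independent dimensionless groups: 7 − 4 = 3.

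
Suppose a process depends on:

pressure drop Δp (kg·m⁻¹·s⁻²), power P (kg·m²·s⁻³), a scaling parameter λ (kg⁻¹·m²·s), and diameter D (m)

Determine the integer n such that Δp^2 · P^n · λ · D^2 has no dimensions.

-1

Balance the M exponent: (1)·n from P, plus 2·(1) + (-1) + 2·(0) = 1 from the rest, must sum to zero.
n + 1 = 0, so n = -1.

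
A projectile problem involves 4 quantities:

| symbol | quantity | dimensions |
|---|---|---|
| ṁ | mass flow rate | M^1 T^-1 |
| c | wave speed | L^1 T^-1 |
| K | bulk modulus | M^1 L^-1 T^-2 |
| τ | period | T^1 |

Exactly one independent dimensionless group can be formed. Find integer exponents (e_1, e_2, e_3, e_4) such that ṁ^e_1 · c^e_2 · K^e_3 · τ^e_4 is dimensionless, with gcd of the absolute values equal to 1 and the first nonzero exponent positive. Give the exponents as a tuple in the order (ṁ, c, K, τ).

(1, -1, -1, -2)

M: e_1·(1) + e_2·(0) + e_3·(1) + e_4·(0) = 0
L: e_1·(0) + e_2·(1) + e_3·(-1) + e_4·(0) = 0
T: e_1·(-1) + e_2·(-1) + e_3·(-2) + e_4·(1) = 0
Solving this homogeneous linear system for the smallest-integer solution (first nonzero entry positive) gives (1, -1, -1, -2).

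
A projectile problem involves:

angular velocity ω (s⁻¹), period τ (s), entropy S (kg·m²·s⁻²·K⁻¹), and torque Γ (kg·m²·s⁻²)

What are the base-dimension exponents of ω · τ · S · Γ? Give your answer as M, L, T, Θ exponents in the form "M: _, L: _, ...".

Collect each base-dimension exponent across the product:
  M: (0) + (0) + (1) + (1) = 2
  L: (0) + (0) + (2) + (2) = 4
  T: (-1) + (1) + (-2) + (-2) = -4
  Θ: (0) + (0) + (-1) + (0) = -1
So the dimensions are [M² L⁴ T⁻⁴ Θ⁻¹].

M: 2, L: 4, T: -4, Θ: -1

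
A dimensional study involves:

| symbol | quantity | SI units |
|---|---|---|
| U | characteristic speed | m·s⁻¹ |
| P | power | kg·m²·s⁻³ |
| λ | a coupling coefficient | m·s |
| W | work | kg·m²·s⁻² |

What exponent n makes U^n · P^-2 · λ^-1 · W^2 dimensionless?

1

Balance the L exponent: (1)·n from U, plus −2·(2) − (1) + 2·(2) = -1 from the rest, must sum to zero.
n − 1 = 0, so n = 1.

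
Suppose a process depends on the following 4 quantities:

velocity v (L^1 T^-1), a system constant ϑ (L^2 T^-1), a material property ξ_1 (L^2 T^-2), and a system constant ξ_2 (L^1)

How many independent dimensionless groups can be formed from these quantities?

There are 4 variables and 2 base dimensions (L, T).
The dimension matrix has rank 2.
Independent dimensionless groups: 4 − 2 = 2.

2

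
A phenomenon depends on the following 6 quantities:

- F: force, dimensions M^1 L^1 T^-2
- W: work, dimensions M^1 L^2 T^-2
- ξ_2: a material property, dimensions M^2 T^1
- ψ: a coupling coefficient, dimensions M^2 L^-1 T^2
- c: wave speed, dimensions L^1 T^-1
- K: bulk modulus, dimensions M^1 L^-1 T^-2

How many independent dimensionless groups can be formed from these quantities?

3

There are 6 variables and 3 base dimensions (M, L, T).
The dimension matrix has rank 3.
Independent dimensionless groups: 6 − 3 = 3.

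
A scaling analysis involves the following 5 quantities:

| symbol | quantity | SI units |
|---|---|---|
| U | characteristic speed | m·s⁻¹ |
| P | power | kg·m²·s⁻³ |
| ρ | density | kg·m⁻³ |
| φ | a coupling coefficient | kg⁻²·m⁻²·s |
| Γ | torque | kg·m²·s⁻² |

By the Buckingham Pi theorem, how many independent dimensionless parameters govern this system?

There are 5 variables and 3 base dimensions (M, L, T).
The dimension matrix has rank 3.
Independent dimensionless groups: 5 − 3 = 2.

2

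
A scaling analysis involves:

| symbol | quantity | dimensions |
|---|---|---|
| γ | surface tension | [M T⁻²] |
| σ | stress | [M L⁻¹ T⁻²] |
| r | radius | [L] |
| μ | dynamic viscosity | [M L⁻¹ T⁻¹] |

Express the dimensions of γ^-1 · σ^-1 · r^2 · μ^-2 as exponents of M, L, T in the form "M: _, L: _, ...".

Collect each base-dimension exponent across the product:
  M: −(1) − (1) + 2·(0) − 2·(1) = -4
  L: −(0) − (-1) + 2·(1) − 2·(-1) = 5
  T: −(-2) − (-2) + 2·(0) − 2·(-1) = 6
So the dimensions are [M⁻⁴ L⁵ T⁶].

M: -4, L: 5, T: 6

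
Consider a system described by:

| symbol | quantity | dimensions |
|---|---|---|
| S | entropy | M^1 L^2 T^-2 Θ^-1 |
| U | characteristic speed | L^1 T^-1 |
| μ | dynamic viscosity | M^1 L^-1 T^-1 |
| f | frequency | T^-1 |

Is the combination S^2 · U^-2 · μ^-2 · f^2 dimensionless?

Sum the exponent of each base dimension across the product:
  M: 2·[S]_M − 2·[U]_M − 2·[μ]_M + 2·[f]_M = 2·(1) − 2·(0) − 2·(1) + 2·(0) = 0
  L: 2·[S]_L − 2·[U]_L − 2·[μ]_L + 2·[f]_L = 2·(2) − 2·(1) − 2·(-1) + 2·(0) = 4
  T: 2·[S]_T − 2·[U]_T − 2·[μ]_T + 2·[f]_T = 2·(-2) − 2·(-1) − 2·(-1) + 2·(-1) = -2
  Θ: 2·[S]_Θ − 2·[U]_Θ − 2·[μ]_Θ + 2·[f]_Θ = 2·(-1) − 2·(0) − 2·(0) + 2·(0) = -2
Net dimensions [L⁴ T⁻² Θ⁻²] ≠ [1] — not dimensionless.

no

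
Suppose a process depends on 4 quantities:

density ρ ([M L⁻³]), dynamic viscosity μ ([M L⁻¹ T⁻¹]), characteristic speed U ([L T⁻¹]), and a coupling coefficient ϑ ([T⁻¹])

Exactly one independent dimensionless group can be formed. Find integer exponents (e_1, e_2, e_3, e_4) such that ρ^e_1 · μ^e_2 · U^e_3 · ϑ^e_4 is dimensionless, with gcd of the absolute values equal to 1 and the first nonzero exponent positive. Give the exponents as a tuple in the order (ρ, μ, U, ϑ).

(1, -1, 2, -1)

M: e_1·(1) + e_2·(1) + e_3·(0) + e_4·(0) = 0
L: e_1·(-3) + e_2·(-1) + e_3·(1) + e_4·(0) = 0
T: e_1·(0) + e_2·(-1) + e_3·(-1) + e_4·(-1) = 0
Solving this homogeneous linear system for the smallest-integer solution (first nonzero entry positive) gives (1, -1, 2, -1).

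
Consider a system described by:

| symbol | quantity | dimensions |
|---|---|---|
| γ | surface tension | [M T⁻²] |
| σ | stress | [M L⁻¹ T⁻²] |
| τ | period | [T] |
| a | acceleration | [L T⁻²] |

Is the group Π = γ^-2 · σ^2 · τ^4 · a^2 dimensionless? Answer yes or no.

yes

Sum the exponent of each base dimension across the product:
  M: −2·[γ]_M + 2·[σ]_M + 4·[τ]_M + 2·[a]_M = −2·(1) + 2·(1) + 4·(0) + 2·(0) = 0
  L: −2·[γ]_L + 2·[σ]_L + 4·[τ]_L + 2·[a]_L = −2·(0) + 2·(-1) + 4·(0) + 2·(1) = 0
  T: −2·[γ]_T + 2·[σ]_T + 4·[τ]_T + 2·[a]_T = −2·(-2) + 2·(-2) + 4·(1) + 2·(-2) = 0
  Θ: −2·[γ]_Θ + 2·[σ]_Θ + 4·[τ]_Θ + 2·[a]_Θ = −2·(0) + 2·(0) + 4·(0) + 2·(0) = 0
All base exponents vanish — dimensionless.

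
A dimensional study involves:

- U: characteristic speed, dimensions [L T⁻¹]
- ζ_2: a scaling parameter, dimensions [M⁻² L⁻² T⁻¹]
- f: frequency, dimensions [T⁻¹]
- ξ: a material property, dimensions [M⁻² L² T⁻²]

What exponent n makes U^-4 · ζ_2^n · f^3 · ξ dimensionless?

Balance the M exponent: (-2)·n from ζ_2, plus −4·(0) + 3·(0) + (-2) = -2 from the rest, must sum to zero.
-2n − 2 = 0, so n = -1.

-1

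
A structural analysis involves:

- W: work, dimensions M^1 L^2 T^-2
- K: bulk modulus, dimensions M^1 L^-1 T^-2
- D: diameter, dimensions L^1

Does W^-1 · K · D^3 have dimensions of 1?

yes

Sum the exponent of each base dimension across the product:
  M: −[W]_M + [K]_M + 3·[D]_M = −(1) + (1) + 3·(0) = 0
  L: −[W]_L + [K]_L + 3·[D]_L = −(2) + (-1) + 3·(1) = 0
  T: −[W]_T + [K]_T + 3·[D]_T = −(-2) + (-2) + 3·(0) = 0
All base exponents vanish — dimensionless.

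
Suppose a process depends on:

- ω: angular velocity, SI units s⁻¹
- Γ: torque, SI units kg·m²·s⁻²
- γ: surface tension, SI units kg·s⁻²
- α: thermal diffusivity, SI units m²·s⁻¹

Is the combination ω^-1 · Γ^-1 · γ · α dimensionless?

yes

Sum the exponent of each base dimension across the product:
  M: −[ω]_M − [Γ]_M + [γ]_M + [α]_M = −(0) − (1) + (1) + (0) = 0
  L: −[ω]_L − [Γ]_L + [γ]_L + [α]_L = −(0) − (2) + (0) + (2) = 0
  T: −[ω]_T − [Γ]_T + [γ]_T + [α]_T = −(-1) − (-2) + (-2) + (-1) = 0
All base exponents vanish — dimensionless.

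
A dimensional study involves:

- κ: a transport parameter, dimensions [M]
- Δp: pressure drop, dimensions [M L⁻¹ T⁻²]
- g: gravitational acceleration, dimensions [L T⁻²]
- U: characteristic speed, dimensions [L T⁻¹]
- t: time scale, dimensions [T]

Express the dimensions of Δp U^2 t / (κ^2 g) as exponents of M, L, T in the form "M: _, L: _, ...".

M: -1, L: 0, T: -1

Collect each base-dimension exponent across the product:
  M: −2·(1) + (1) − (0) + 2·(0) + (0) = -1
  L: −2·(0) + (-1) − (1) + 2·(1) + (0) = 0
  T: −2·(0) + (-2) − (-2) + 2·(-1) + (1) = -1
So the dimensions are [M⁻¹ T⁻¹].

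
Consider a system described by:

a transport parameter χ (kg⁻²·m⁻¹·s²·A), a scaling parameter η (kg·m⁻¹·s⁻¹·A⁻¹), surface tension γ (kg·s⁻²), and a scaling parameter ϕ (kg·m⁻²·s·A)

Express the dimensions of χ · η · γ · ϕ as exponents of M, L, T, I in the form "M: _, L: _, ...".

Collect each base-dimension exponent across the product:
  M: (-2) + (1) + (1) + (1) = 1
  L: (-1) + (-1) + (0) + (-2) = -4
  T: (2) + (-1) + (-2) + (1) = 0
  I: (1) + (-1) + (0) + (1) = 1
So the dimensions are [M L⁻⁴ I].

M: 1, L: -4, T: 0, I: 1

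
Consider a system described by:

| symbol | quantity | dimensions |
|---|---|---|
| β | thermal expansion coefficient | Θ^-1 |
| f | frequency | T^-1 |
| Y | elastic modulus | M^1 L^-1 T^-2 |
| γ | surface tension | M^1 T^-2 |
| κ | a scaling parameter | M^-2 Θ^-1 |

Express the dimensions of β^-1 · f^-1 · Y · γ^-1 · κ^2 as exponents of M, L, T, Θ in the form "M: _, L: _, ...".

Collect each base-dimension exponent across the product:
  M: −(0) − (0) + (1) − (1) + 2·(-2) = -4
  L: −(0) − (0) + (-1) − (0) + 2·(0) = -1
  T: −(0) − (-1) + (-2) − (-2) + 2·(0) = 1
  Θ: −(-1) − (0) + (0) − (0) + 2·(-1) = -1
So the dimensions are [M⁻⁴ L⁻¹ T Θ⁻¹].

M: -4, L: -1, T: 1, Θ: -1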